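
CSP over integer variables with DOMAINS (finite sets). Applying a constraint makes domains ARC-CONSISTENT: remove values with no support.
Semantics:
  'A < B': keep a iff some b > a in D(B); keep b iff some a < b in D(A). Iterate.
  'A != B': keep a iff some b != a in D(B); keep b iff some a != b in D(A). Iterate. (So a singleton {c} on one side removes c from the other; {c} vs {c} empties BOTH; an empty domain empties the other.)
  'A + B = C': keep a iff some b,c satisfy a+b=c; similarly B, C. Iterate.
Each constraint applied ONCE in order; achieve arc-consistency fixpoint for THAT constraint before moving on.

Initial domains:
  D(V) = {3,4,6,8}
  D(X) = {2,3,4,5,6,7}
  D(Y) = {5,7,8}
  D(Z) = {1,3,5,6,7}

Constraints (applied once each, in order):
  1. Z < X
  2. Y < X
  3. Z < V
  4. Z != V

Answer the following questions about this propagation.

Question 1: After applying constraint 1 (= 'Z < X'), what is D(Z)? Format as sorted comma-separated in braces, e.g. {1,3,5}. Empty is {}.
Answer: {1,3,5,6}

Derivation:
Constraint 1 (Z < X) on D(Z)={1,3,5,6,7} D(X)={2,3,4,5,6,7}: Z {1,3,5,6,7}->{1,3,5,6}
So after constraint 1: D(Z) = {1,3,5,6}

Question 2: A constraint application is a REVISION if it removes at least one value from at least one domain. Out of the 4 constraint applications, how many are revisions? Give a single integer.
Answer: 2

Derivation:
Constraint 1 (Z < X) on D(Z)={1,3,5,6,7} D(X)={2,3,4,5,6,7}: Z {1,3,5,6,7}->{1,3,5,6} => REVISION
Constraint 2 (Y < X) on D(Y)={5,7,8} D(X)={2,3,4,5,6,7}: Y {5,7,8}->{5}; X {2,3,4,5,6,7}->{6,7} => REVISION
Constraint 3 (Z < V) on D(Z)={1,3,5,6} D(V)={3,4,6,8}: no change => not a revision
Constraint 4 (Z != V) on D(Z)={1,3,5,6} D(V)={3,4,6,8}: no change => not a revision
Total revisions = 2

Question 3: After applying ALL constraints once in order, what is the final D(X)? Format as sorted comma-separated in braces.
Constraint 1 (Z < X) on D(Z)={1,3,5,6,7} D(X)={2,3,4,5,6,7}: Z {1,3,5,6,7}->{1,3,5,6}
Constraint 2 (Y < X) on D(Y)={5,7,8} D(X)={2,3,4,5,6,7}: Y {5,7,8}->{5}; X {2,3,4,5,6,7}->{6,7}
Constraint 3 (Z < V) on D(Z)={1,3,5,6} D(V)={3,4,6,8}: no change
Constraint 4 (Z != V) on D(Z)={1,3,5,6} D(V)={3,4,6,8}: no change
So after all 4 constraints: D(X) = {6,7}

Answer: {6,7}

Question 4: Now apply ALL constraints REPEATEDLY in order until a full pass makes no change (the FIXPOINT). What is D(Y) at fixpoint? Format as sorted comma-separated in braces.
Answer: {5}

Derivation:
pass 0 (initial): D(Y)={5,7,8}
pass 1: X {2,3,4,5,6,7}->{6,7}; Y {5,7,8}->{5}; Z {1,3,5,6,7}->{1,3,5,6}
pass 2: no change
Fixpoint after 2 passes: D(Y) = {5}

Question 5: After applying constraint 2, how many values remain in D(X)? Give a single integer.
Answer: 2

Derivation:
Constraint 1 (Z < X) on D(Z)={1,3,5,6,7} D(X)={2,3,4,5,6,7}: Z {1,3,5,6,7}->{1,3,5,6}
Constraint 2 (Y < X) on D(Y)={5,7,8} D(X)={2,3,4,5,6,7}: Y {5,7,8}->{5}; X {2,3,4,5,6,7}->{6,7}
So after constraint 2: D(X)={6,7}, size = 2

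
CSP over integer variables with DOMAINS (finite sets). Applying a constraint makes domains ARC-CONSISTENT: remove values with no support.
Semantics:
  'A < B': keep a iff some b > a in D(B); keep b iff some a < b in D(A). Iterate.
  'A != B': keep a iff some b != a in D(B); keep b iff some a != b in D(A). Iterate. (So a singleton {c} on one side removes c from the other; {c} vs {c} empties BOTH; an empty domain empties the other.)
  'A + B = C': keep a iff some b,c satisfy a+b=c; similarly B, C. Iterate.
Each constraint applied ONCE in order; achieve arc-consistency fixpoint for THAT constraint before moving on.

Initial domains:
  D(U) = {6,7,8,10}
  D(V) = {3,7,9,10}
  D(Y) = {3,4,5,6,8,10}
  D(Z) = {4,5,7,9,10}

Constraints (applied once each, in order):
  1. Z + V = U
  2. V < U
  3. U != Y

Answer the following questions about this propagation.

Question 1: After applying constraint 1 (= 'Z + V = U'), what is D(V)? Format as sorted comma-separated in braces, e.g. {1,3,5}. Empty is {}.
Answer: {3}

Derivation:
Constraint 1 (Z + V = U) on D(Z)={4,5,7,9,10} D(V)={3,7,9,10} D(U)={6,7,8,10}: Z {4,5,7,9,10}->{4,5,7}; V {3,7,9,10}->{3}; U {6,7,8,10}->{7,8,10}
So after constraint 1: D(V) = {3}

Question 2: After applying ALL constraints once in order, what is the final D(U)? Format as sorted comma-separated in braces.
Constraint 1 (Z + V = U) on D(Z)={4,5,7,9,10} D(V)={3,7,9,10} D(U)={6,7,8,10}: Z {4,5,7,9,10}->{4,5,7}; V {3,7,9,10}->{3}; U {6,7,8,10}->{7,8,10}
Constraint 2 (V < U) on D(V)={3} D(U)={7,8,10}: no change
Constraint 3 (U != Y) on D(U)={7,8,10} D(Y)={3,4,5,6,8,10}: no change
So after all 3 constraints: D(U) = {7,8,10}

Answer: {7,8,10}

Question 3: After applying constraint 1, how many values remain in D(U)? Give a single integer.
Constraint 1 (Z + V = U) on D(Z)={4,5,7,9,10} D(V)={3,7,9,10} D(U)={6,7,8,10}: Z {4,5,7,9,10}->{4,5,7}; V {3,7,9,10}->{3}; U {6,7,8,10}->{7,8,10}
So after constraint 1: D(U)={7,8,10}, size = 3

Answer: 3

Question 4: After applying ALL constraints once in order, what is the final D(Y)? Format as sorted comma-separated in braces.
Answer: {3,4,5,6,8,10}

Derivation:
Constraint 1 (Z + V = U) on D(Z)={4,5,7,9,10} D(V)={3,7,9,10} D(U)={6,7,8,10}: Z {4,5,7,9,10}->{4,5,7}; V {3,7,9,10}->{3}; U {6,7,8,10}->{7,8,10}
Constraint 2 (V < U) on D(V)={3} D(U)={7,8,10}: no change
Constraint 3 (U != Y) on D(U)={7,8,10} D(Y)={3,4,5,6,8,10}: no change
So after all 3 constraints: D(Y) = {3,4,5,6,8,10}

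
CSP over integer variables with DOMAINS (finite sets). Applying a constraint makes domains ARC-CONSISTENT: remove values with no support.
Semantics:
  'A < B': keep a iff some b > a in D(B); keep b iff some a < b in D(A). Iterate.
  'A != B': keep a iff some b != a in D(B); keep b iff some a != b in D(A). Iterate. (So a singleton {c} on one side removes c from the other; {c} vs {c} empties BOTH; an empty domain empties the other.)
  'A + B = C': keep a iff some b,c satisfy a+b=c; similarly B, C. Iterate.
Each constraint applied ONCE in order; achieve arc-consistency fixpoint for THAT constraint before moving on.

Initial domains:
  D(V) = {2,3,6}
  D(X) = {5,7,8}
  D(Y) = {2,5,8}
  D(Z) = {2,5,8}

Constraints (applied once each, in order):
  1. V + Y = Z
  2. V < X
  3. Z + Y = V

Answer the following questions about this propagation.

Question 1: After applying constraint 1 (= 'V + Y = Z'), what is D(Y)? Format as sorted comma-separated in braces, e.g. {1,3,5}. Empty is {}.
Constraint 1 (V + Y = Z) on D(V)={2,3,6} D(Y)={2,5,8} D(Z)={2,5,8}: V {2,3,6}->{3,6}; Y {2,5,8}->{2,5}; Z {2,5,8}->{5,8}
So after constraint 1: D(Y) = {2,5}

Answer: {2,5}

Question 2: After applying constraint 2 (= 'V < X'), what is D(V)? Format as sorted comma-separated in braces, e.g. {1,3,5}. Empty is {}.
Answer: {3,6}

Derivation:
Constraint 1 (V + Y = Z) on D(V)={2,3,6} D(Y)={2,5,8} D(Z)={2,5,8}: V {2,3,6}->{3,6}; Y {2,5,8}->{2,5}; Z {2,5,8}->{5,8}
Constraint 2 (V < X) on D(V)={3,6} D(X)={5,7,8}: no change
So after constraint 2: D(V) = {3,6}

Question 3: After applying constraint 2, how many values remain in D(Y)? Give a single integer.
Constraint 1 (V + Y = Z) on D(V)={2,3,6} D(Y)={2,5,8} D(Z)={2,5,8}: V {2,3,6}->{3,6}; Y {2,5,8}->{2,5}; Z {2,5,8}->{5,8}
Constraint 2 (V < X) on D(V)={3,6} D(X)={5,7,8}: no change
So after constraint 2: D(Y)={2,5}, size = 2

Answer: 2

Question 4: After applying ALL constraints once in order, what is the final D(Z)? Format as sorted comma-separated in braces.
Constraint 1 (V + Y = Z) on D(V)={2,3,6} D(Y)={2,5,8} D(Z)={2,5,8}: V {2,3,6}->{3,6}; Y {2,5,8}->{2,5}; Z {2,5,8}->{5,8}
Constraint 2 (V < X) on D(V)={3,6} D(X)={5,7,8}: no change
Constraint 3 (Z + Y = V) on D(Z)={5,8} D(Y)={2,5} D(V)={3,6}: Z {5,8}->{}; Y {2,5}->{}; V {3,6}->{}
So after all 3 constraints: D(Z) = {}

Answer: {}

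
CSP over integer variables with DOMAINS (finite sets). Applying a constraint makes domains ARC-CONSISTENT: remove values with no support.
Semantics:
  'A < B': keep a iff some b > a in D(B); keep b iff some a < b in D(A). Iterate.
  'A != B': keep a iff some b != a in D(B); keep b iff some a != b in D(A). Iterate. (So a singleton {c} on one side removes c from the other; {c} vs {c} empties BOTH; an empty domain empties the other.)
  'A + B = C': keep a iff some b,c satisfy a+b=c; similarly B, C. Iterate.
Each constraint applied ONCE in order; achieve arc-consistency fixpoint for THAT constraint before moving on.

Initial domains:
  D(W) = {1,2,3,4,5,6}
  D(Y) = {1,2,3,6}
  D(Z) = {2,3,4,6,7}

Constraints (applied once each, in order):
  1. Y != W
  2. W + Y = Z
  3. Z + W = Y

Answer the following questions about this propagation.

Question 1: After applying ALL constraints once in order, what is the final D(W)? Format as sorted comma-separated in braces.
Answer: {1,2,3,4}

Derivation:
Constraint 1 (Y != W) on D(Y)={1,2,3,6} D(W)={1,2,3,4,5,6}: no change
Constraint 2 (W + Y = Z) on D(W)={1,2,3,4,5,6} D(Y)={1,2,3,6} D(Z)={2,3,4,6,7}: no change
Constraint 3 (Z + W = Y) on D(Z)={2,3,4,6,7} D(W)={1,2,3,4,5,6} D(Y)={1,2,3,6}: Z {2,3,4,6,7}->{2,3,4}; W {1,2,3,4,5,6}->{1,2,3,4}; Y {1,2,3,6}->{3,6}
So after all 3 constraints: D(W) = {1,2,3,4}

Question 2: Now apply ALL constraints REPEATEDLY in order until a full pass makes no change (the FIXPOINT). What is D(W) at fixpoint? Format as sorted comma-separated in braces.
pass 0 (initial): D(W)={1,2,3,4,5,6}
pass 1: W {1,2,3,4,5,6}->{1,2,3,4}; Y {1,2,3,6}->{3,6}; Z {2,3,4,6,7}->{2,3,4}
pass 2: W {1,2,3,4}->{}; Y {3,6}->{}; Z {2,3,4}->{}
pass 3: no change
Fixpoint after 3 passes: D(W) = {}

Answer: {}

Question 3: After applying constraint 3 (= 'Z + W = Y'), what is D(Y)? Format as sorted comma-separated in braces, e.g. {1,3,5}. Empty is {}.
Answer: {3,6}

Derivation:
Constraint 1 (Y != W) on D(Y)={1,2,3,6} D(W)={1,2,3,4,5,6}: no change
Constraint 2 (W + Y = Z) on D(W)={1,2,3,4,5,6} D(Y)={1,2,3,6} D(Z)={2,3,4,6,7}: no change
Constraint 3 (Z + W = Y) on D(Z)={2,3,4,6,7} D(W)={1,2,3,4,5,6} D(Y)={1,2,3,6}: Z {2,3,4,6,7}->{2,3,4}; W {1,2,3,4,5,6}->{1,2,3,4}; Y {1,2,3,6}->{3,6}
So after constraint 3: D(Y) = {3,6}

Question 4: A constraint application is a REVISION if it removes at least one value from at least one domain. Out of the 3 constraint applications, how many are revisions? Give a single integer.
Answer: 1

Derivation:
Constraint 1 (Y != W) on D(Y)={1,2,3,6} D(W)={1,2,3,4,5,6}: no change => not a revision
Constraint 2 (W + Y = Z) on D(W)={1,2,3,4,5,6} D(Y)={1,2,3,6} D(Z)={2,3,4,6,7}: no change => not a revision
Constraint 3 (Z + W = Y) on D(Z)={2,3,4,6,7} D(W)={1,2,3,4,5,6} D(Y)={1,2,3,6}: Z {2,3,4,6,7}->{2,3,4}; W {1,2,3,4,5,6}->{1,2,3,4}; Y {1,2,3,6}->{3,6} => REVISION
Total revisions = 1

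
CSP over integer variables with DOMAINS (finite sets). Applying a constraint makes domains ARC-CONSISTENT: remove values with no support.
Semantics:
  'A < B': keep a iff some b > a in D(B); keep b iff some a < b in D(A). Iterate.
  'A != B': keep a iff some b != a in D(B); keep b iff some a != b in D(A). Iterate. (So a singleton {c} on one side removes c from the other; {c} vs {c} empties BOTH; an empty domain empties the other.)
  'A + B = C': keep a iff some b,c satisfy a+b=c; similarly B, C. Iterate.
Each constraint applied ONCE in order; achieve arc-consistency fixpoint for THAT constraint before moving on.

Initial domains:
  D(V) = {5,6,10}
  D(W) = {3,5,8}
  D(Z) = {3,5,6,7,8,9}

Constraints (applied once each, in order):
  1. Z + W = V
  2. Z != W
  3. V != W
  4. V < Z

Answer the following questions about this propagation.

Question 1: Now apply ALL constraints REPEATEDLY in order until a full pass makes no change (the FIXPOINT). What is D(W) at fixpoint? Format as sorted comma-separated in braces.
Answer: {}

Derivation:
pass 0 (initial): D(W)={3,5,8}
pass 1: V {5,6,10}->{6}; W {3,5,8}->{3,5}; Z {3,5,6,7,8,9}->{7}
pass 2: V {6}->{}; W {3,5}->{}; Z {7}->{}
pass 3: no change
Fixpoint after 3 passes: D(W) = {}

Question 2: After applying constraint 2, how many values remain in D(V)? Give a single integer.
Answer: 2

Derivation:
Constraint 1 (Z + W = V) on D(Z)={3,5,6,7,8,9} D(W)={3,5,8} D(V)={5,6,10}: Z {3,5,6,7,8,9}->{3,5,7}; W {3,5,8}->{3,5}; V {5,6,10}->{6,10}
Constraint 2 (Z != W) on D(Z)={3,5,7} D(W)={3,5}: no change
So after constraint 2: D(V)={6,10}, size = 2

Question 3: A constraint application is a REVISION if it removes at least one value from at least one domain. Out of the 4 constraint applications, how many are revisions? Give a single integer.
Constraint 1 (Z + W = V) on D(Z)={3,5,6,7,8,9} D(W)={3,5,8} D(V)={5,6,10}: Z {3,5,6,7,8,9}->{3,5,7}; W {3,5,8}->{3,5}; V {5,6,10}->{6,10} => REVISION
Constraint 2 (Z != W) on D(Z)={3,5,7} D(W)={3,5}: no change => not a revision
Constraint 3 (V != W) on D(V)={6,10} D(W)={3,5}: no change => not a revision
Constraint 4 (V < Z) on D(V)={6,10} D(Z)={3,5,7}: V {6,10}->{6}; Z {3,5,7}->{7} => REVISION
Total revisions = 2

Answer: 2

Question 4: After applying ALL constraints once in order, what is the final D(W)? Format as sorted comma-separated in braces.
Answer: {3,5}

Derivation:
Constraint 1 (Z + W = V) on D(Z)={3,5,6,7,8,9} D(W)={3,5,8} D(V)={5,6,10}: Z {3,5,6,7,8,9}->{3,5,7}; W {3,5,8}->{3,5}; V {5,6,10}->{6,10}
Constraint 2 (Z != W) on D(Z)={3,5,7} D(W)={3,5}: no change
Constraint 3 (V != W) on D(V)={6,10} D(W)={3,5}: no change
Constraint 4 (V < Z) on D(V)={6,10} D(Z)={3,5,7}: V {6,10}->{6}; Z {3,5,7}->{7}
So after all 4 constraints: D(W) = {3,5}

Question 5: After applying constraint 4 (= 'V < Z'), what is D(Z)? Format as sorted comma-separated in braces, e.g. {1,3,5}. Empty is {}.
Answer: {7}

Derivation:
Constraint 1 (Z + W = V) on D(Z)={3,5,6,7,8,9} D(W)={3,5,8} D(V)={5,6,10}: Z {3,5,6,7,8,9}->{3,5,7}; W {3,5,8}->{3,5}; V {5,6,10}->{6,10}
Constraint 2 (Z != W) on D(Z)={3,5,7} D(W)={3,5}: no change
Constraint 3 (V != W) on D(V)={6,10} D(W)={3,5}: no change
Constraint 4 (V < Z) on D(V)={6,10} D(Z)={3,5,7}: V {6,10}->{6}; Z {3,5,7}->{7}
So after constraint 4: D(Z) = {7}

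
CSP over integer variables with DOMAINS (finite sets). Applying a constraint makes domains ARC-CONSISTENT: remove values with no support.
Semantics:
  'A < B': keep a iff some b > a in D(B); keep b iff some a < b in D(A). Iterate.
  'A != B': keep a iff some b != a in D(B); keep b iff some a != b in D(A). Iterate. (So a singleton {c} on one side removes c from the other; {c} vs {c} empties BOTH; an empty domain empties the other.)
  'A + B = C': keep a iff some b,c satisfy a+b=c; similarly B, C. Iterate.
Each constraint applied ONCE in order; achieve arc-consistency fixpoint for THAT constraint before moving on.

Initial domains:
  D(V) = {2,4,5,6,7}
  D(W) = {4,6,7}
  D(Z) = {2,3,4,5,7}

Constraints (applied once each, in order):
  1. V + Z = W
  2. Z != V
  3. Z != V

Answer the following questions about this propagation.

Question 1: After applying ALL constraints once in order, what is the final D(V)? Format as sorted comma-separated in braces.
Answer: {2,4,5}

Derivation:
Constraint 1 (V + Z = W) on D(V)={2,4,5,6,7} D(Z)={2,3,4,5,7} D(W)={4,6,7}: V {2,4,5,6,7}->{2,4,5}; Z {2,3,4,5,7}->{2,3,4,5}
Constraint 2 (Z != V) on D(Z)={2,3,4,5} D(V)={2,4,5}: no change
Constraint 3 (Z != V) on D(Z)={2,3,4,5} D(V)={2,4,5}: no change
So after all 3 constraints: D(V) = {2,4,5}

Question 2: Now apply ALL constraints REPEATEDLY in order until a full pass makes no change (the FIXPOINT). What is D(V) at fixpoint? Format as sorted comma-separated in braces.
pass 0 (initial): D(V)={2,4,5,6,7}
pass 1: V {2,4,5,6,7}->{2,4,5}; Z {2,3,4,5,7}->{2,3,4,5}
pass 2: no change
Fixpoint after 2 passes: D(V) = {2,4,5}

Answer: {2,4,5}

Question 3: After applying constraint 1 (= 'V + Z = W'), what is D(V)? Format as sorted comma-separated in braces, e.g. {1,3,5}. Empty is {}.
Answer: {2,4,5}

Derivation:
Constraint 1 (V + Z = W) on D(V)={2,4,5,6,7} D(Z)={2,3,4,5,7} D(W)={4,6,7}: V {2,4,5,6,7}->{2,4,5}; Z {2,3,4,5,7}->{2,3,4,5}
So after constraint 1: D(V) = {2,4,5}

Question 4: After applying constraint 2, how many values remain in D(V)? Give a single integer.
Answer: 3

Derivation:
Constraint 1 (V + Z = W) on D(V)={2,4,5,6,7} D(Z)={2,3,4,5,7} D(W)={4,6,7}: V {2,4,5,6,7}->{2,4,5}; Z {2,3,4,5,7}->{2,3,4,5}
Constraint 2 (Z != V) on D(Z)={2,3,4,5} D(V)={2,4,5}: no change
So after constraint 2: D(V)={2,4,5}, size = 3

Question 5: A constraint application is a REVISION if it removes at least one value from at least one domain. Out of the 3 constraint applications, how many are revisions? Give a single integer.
Answer: 1

Derivation:
Constraint 1 (V + Z = W) on D(V)={2,4,5,6,7} D(Z)={2,3,4,5,7} D(W)={4,6,7}: V {2,4,5,6,7}->{2,4,5}; Z {2,3,4,5,7}->{2,3,4,5} => REVISION
Constraint 2 (Z != V) on D(Z)={2,3,4,5} D(V)={2,4,5}: no change => not a revision
Constraint 3 (Z != V) on D(Z)={2,3,4,5} D(V)={2,4,5}: no change => not a revision
Total revisions = 1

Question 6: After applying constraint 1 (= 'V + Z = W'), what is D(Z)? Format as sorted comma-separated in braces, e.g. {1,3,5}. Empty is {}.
Answer: {2,3,4,5}

Derivation:
Constraint 1 (V + Z = W) on D(V)={2,4,5,6,7} D(Z)={2,3,4,5,7} D(W)={4,6,7}: V {2,4,5,6,7}->{2,4,5}; Z {2,3,4,5,7}->{2,3,4,5}
So after constraint 1: D(Z) = {2,3,4,5}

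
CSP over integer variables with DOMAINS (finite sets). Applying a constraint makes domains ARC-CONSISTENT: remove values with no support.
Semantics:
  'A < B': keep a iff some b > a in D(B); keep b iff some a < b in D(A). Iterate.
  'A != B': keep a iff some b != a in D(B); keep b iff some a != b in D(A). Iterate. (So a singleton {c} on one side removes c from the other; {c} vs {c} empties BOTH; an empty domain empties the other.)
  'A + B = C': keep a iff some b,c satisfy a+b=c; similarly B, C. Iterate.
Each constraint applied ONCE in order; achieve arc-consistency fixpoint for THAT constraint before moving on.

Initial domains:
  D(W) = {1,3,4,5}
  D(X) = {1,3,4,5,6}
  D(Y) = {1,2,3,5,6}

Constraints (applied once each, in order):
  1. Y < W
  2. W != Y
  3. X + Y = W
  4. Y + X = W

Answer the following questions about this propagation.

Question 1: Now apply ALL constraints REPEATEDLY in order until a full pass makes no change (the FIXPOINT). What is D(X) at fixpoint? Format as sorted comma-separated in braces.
Answer: {1,3,4}

Derivation:
pass 0 (initial): D(X)={1,3,4,5,6}
pass 1: W {1,3,4,5}->{3,4,5}; X {1,3,4,5,6}->{1,3,4}; Y {1,2,3,5,6}->{1,2,3}
pass 2: no change
Fixpoint after 2 passes: D(X) = {1,3,4}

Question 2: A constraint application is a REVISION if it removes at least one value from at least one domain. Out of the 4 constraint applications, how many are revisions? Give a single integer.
Constraint 1 (Y < W) on D(Y)={1,2,3,5,6} D(W)={1,3,4,5}: Y {1,2,3,5,6}->{1,2,3}; W {1,3,4,5}->{3,4,5} => REVISION
Constraint 2 (W != Y) on D(W)={3,4,5} D(Y)={1,2,3}: no change => not a revision
Constraint 3 (X + Y = W) on D(X)={1,3,4,5,6} D(Y)={1,2,3} D(W)={3,4,5}: X {1,3,4,5,6}->{1,3,4} => REVISION
Constraint 4 (Y + X = W) on D(Y)={1,2,3} D(X)={1,3,4} D(W)={3,4,5}: no change => not a revision
Total revisions = 2

Answer: 2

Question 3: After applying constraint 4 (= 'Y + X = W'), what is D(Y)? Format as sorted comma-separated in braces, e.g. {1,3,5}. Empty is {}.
Constraint 1 (Y < W) on D(Y)={1,2,3,5,6} D(W)={1,3,4,5}: Y {1,2,3,5,6}->{1,2,3}; W {1,3,4,5}->{3,4,5}
Constraint 2 (W != Y) on D(W)={3,4,5} D(Y)={1,2,3}: no change
Constraint 3 (X + Y = W) on D(X)={1,3,4,5,6} D(Y)={1,2,3} D(W)={3,4,5}: X {1,3,4,5,6}->{1,3,4}
Constraint 4 (Y + X = W) on D(Y)={1,2,3} D(X)={1,3,4} D(W)={3,4,5}: no change
So after constraint 4: D(Y) = {1,2,3}

Answer: {1,2,3}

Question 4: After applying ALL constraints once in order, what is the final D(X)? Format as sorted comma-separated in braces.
Answer: {1,3,4}

Derivation:
Constraint 1 (Y < W) on D(Y)={1,2,3,5,6} D(W)={1,3,4,5}: Y {1,2,3,5,6}->{1,2,3}; W {1,3,4,5}->{3,4,5}
Constraint 2 (W != Y) on D(W)={3,4,5} D(Y)={1,2,3}: no change
Constraint 3 (X + Y = W) on D(X)={1,3,4,5,6} D(Y)={1,2,3} D(W)={3,4,5}: X {1,3,4,5,6}->{1,3,4}
Constraint 4 (Y + X = W) on D(Y)={1,2,3} D(X)={1,3,4} D(W)={3,4,5}: no change
So after all 4 constraints: D(X) = {1,3,4}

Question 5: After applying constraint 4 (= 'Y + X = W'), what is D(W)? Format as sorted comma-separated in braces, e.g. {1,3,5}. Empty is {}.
Answer: {3,4,5}

Derivation:
Constraint 1 (Y < W) on D(Y)={1,2,3,5,6} D(W)={1,3,4,5}: Y {1,2,3,5,6}->{1,2,3}; W {1,3,4,5}->{3,4,5}
Constraint 2 (W != Y) on D(W)={3,4,5} D(Y)={1,2,3}: no change
Constraint 3 (X + Y = W) on D(X)={1,3,4,5,6} D(Y)={1,2,3} D(W)={3,4,5}: X {1,3,4,5,6}->{1,3,4}
Constraint 4 (Y + X = W) on D(Y)={1,2,3} D(X)={1,3,4} D(W)={3,4,5}: no change
So after constraint 4: D(W) = {3,4,5}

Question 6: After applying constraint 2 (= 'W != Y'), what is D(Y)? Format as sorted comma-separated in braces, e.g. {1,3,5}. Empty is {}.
Constraint 1 (Y < W) on D(Y)={1,2,3,5,6} D(W)={1,3,4,5}: Y {1,2,3,5,6}->{1,2,3}; W {1,3,4,5}->{3,4,5}
Constraint 2 (W != Y) on D(W)={3,4,5} D(Y)={1,2,3}: no change
So after constraint 2: D(Y) = {1,2,3}

Answer: {1,2,3}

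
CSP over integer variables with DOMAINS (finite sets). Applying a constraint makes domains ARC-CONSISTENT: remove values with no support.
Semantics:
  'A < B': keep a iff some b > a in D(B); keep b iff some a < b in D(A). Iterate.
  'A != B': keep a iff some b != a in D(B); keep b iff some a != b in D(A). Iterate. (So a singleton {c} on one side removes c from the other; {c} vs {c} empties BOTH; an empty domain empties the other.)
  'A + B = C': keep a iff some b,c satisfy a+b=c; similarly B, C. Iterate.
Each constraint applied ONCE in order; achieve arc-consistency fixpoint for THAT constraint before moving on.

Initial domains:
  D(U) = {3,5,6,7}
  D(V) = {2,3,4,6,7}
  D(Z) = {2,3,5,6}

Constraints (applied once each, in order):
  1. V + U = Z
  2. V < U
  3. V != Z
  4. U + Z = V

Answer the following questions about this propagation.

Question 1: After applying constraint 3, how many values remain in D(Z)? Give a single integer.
Constraint 1 (V + U = Z) on D(V)={2,3,4,6,7} D(U)={3,5,6,7} D(Z)={2,3,5,6}: V {2,3,4,6,7}->{2,3}; U {3,5,6,7}->{3}; Z {2,3,5,6}->{5,6}
Constraint 2 (V < U) on D(V)={2,3} D(U)={3}: V {2,3}->{2}
Constraint 3 (V != Z) on D(V)={2} D(Z)={5,6}: no change
So after constraint 3: D(Z)={5,6}, size = 2

Answer: 2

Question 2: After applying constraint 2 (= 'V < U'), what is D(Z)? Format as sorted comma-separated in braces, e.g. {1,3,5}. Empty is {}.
Constraint 1 (V + U = Z) on D(V)={2,3,4,6,7} D(U)={3,5,6,7} D(Z)={2,3,5,6}: V {2,3,4,6,7}->{2,3}; U {3,5,6,7}->{3}; Z {2,3,5,6}->{5,6}
Constraint 2 (V < U) on D(V)={2,3} D(U)={3}: V {2,3}->{2}
So after constraint 2: D(Z) = {5,6}

Answer: {5,6}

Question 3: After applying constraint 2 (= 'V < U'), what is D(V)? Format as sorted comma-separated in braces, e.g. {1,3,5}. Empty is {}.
Constraint 1 (V + U = Z) on D(V)={2,3,4,6,7} D(U)={3,5,6,7} D(Z)={2,3,5,6}: V {2,3,4,6,7}->{2,3}; U {3,5,6,7}->{3}; Z {2,3,5,6}->{5,6}
Constraint 2 (V < U) on D(V)={2,3} D(U)={3}: V {2,3}->{2}
So after constraint 2: D(V) = {2}

Answer: {2}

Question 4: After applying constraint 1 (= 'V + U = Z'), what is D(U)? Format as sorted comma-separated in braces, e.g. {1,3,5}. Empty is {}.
Answer: {3}

Derivation:
Constraint 1 (V + U = Z) on D(V)={2,3,4,6,7} D(U)={3,5,6,7} D(Z)={2,3,5,6}: V {2,3,4,6,7}->{2,3}; U {3,5,6,7}->{3}; Z {2,3,5,6}->{5,6}
So after constraint 1: D(U) = {3}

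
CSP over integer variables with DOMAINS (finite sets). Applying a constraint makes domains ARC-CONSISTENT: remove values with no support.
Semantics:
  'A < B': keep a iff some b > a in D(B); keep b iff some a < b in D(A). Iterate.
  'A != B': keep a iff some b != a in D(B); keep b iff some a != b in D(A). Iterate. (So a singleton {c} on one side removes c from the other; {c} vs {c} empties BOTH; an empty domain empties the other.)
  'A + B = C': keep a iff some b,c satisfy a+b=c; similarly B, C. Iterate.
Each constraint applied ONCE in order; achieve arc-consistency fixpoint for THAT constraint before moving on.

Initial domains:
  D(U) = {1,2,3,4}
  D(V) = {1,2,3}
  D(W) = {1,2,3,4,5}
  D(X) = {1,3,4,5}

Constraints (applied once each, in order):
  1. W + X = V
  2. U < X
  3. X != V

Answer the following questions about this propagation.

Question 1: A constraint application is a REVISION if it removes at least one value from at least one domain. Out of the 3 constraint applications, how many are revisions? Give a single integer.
Constraint 1 (W + X = V) on D(W)={1,2,3,4,5} D(X)={1,3,4,5} D(V)={1,2,3}: W {1,2,3,4,5}->{1,2}; X {1,3,4,5}->{1}; V {1,2,3}->{2,3} => REVISION
Constraint 2 (U < X) on D(U)={1,2,3,4} D(X)={1}: U {1,2,3,4}->{}; X {1}->{} => REVISION
Constraint 3 (X != V) on D(X)={} D(V)={2,3}: V {2,3}->{} => REVISION
Total revisions = 3

Answer: 3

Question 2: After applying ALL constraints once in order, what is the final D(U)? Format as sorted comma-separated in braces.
Constraint 1 (W + X = V) on D(W)={1,2,3,4,5} D(X)={1,3,4,5} D(V)={1,2,3}: W {1,2,3,4,5}->{1,2}; X {1,3,4,5}->{1}; V {1,2,3}->{2,3}
Constraint 2 (U < X) on D(U)={1,2,3,4} D(X)={1}: U {1,2,3,4}->{}; X {1}->{}
Constraint 3 (X != V) on D(X)={} D(V)={2,3}: V {2,3}->{}
So after all 3 constraints: D(U) = {}

Answer: {}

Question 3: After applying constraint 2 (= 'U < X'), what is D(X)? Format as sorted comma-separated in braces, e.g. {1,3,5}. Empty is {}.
Constraint 1 (W + X = V) on D(W)={1,2,3,4,5} D(X)={1,3,4,5} D(V)={1,2,3}: W {1,2,3,4,5}->{1,2}; X {1,3,4,5}->{1}; V {1,2,3}->{2,3}
Constraint 2 (U < X) on D(U)={1,2,3,4} D(X)={1}: U {1,2,3,4}->{}; X {1}->{}
So after constraint 2: D(X) = {}

Answer: {}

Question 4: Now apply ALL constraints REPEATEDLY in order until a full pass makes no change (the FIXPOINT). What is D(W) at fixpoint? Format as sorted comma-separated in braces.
Answer: {}

Derivation:
pass 0 (initial): D(W)={1,2,3,4,5}
pass 1: U {1,2,3,4}->{}; V {1,2,3}->{}; W {1,2,3,4,5}->{1,2}; X {1,3,4,5}->{}
pass 2: W {1,2}->{}
pass 3: no change
Fixpoint after 3 passes: D(W) = {}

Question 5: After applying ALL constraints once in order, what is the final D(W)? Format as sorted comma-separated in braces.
Constraint 1 (W + X = V) on D(W)={1,2,3,4,5} D(X)={1,3,4,5} D(V)={1,2,3}: W {1,2,3,4,5}->{1,2}; X {1,3,4,5}->{1}; V {1,2,3}->{2,3}
Constraint 2 (U < X) on D(U)={1,2,3,4} D(X)={1}: U {1,2,3,4}->{}; X {1}->{}
Constraint 3 (X != V) on D(X)={} D(V)={2,3}: V {2,3}->{}
So after all 3 constraints: D(W) = {1,2}

Answer: {1,2}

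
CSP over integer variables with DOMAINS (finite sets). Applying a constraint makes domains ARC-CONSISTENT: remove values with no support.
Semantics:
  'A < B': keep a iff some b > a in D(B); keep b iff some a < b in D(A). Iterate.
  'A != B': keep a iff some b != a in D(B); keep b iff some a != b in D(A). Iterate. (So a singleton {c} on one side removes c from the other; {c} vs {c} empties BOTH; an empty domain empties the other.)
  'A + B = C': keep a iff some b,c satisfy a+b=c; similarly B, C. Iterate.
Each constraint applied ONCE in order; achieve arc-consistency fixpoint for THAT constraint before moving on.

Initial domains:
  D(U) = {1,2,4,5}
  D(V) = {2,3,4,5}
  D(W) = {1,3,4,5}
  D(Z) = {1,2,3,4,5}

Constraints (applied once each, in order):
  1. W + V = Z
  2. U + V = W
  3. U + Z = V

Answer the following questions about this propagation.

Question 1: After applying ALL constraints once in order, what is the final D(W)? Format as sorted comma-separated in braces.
Constraint 1 (W + V = Z) on D(W)={1,3,4,5} D(V)={2,3,4,5} D(Z)={1,2,3,4,5}: W {1,3,4,5}->{1,3}; V {2,3,4,5}->{2,3,4}; Z {1,2,3,4,5}->{3,4,5}
Constraint 2 (U + V = W) on D(U)={1,2,4,5} D(V)={2,3,4} D(W)={1,3}: U {1,2,4,5}->{1}; V {2,3,4}->{2}; W {1,3}->{3}
Constraint 3 (U + Z = V) on D(U)={1} D(Z)={3,4,5} D(V)={2}: U {1}->{}; Z {3,4,5}->{}; V {2}->{}
So after all 3 constraints: D(W) = {3}

Answer: {3}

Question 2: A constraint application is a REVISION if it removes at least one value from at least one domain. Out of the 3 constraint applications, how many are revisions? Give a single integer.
Answer: 3

Derivation:
Constraint 1 (W + V = Z) on D(W)={1,3,4,5} D(V)={2,3,4,5} D(Z)={1,2,3,4,5}: W {1,3,4,5}->{1,3}; V {2,3,4,5}->{2,3,4}; Z {1,2,3,4,5}->{3,4,5} => REVISION
Constraint 2 (U + V = W) on D(U)={1,2,4,5} D(V)={2,3,4} D(W)={1,3}: U {1,2,4,5}->{1}; V {2,3,4}->{2}; W {1,3}->{3} => REVISION
Constraint 3 (U + Z = V) on D(U)={1} D(Z)={3,4,5} D(V)={2}: U {1}->{}; Z {3,4,5}->{}; V {2}->{} => REVISION
Total revisions = 3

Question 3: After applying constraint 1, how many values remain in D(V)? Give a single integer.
Constraint 1 (W + V = Z) on D(W)={1,3,4,5} D(V)={2,3,4,5} D(Z)={1,2,3,4,5}: W {1,3,4,5}->{1,3}; V {2,3,4,5}->{2,3,4}; Z {1,2,3,4,5}->{3,4,5}
So after constraint 1: D(V)={2,3,4}, size = 3

Answer: 3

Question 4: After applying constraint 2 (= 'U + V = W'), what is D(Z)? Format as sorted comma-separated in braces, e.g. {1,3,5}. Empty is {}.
Answer: {3,4,5}

Derivation:
Constraint 1 (W + V = Z) on D(W)={1,3,4,5} D(V)={2,3,4,5} D(Z)={1,2,3,4,5}: W {1,3,4,5}->{1,3}; V {2,3,4,5}->{2,3,4}; Z {1,2,3,4,5}->{3,4,5}
Constraint 2 (U + V = W) on D(U)={1,2,4,5} D(V)={2,3,4} D(W)={1,3}: U {1,2,4,5}->{1}; V {2,3,4}->{2}; W {1,3}->{3}
So after constraint 2: D(Z) = {3,4,5}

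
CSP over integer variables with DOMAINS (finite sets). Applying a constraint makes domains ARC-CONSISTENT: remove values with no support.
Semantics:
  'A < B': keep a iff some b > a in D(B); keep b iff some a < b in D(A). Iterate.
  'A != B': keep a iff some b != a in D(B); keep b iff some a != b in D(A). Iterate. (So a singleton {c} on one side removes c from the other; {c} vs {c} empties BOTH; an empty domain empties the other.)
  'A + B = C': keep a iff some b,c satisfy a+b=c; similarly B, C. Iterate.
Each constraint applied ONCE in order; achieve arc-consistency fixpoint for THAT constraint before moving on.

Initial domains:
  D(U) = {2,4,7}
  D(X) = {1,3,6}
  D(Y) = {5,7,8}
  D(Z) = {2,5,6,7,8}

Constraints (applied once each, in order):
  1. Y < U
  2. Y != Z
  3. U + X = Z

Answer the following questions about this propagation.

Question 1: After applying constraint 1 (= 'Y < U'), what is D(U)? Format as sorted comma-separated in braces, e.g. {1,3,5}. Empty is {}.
Answer: {7}

Derivation:
Constraint 1 (Y < U) on D(Y)={5,7,8} D(U)={2,4,7}: Y {5,7,8}->{5}; U {2,4,7}->{7}
So after constraint 1: D(U) = {7}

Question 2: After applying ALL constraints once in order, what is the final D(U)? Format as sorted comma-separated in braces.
Answer: {7}

Derivation:
Constraint 1 (Y < U) on D(Y)={5,7,8} D(U)={2,4,7}: Y {5,7,8}->{5}; U {2,4,7}->{7}
Constraint 2 (Y != Z) on D(Y)={5} D(Z)={2,5,6,7,8}: Z {2,5,6,7,8}->{2,6,7,8}
Constraint 3 (U + X = Z) on D(U)={7} D(X)={1,3,6} D(Z)={2,6,7,8}: X {1,3,6}->{1}; Z {2,6,7,8}->{8}
So after all 3 constraints: D(U) = {7}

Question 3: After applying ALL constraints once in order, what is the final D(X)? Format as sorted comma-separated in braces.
Constraint 1 (Y < U) on D(Y)={5,7,8} D(U)={2,4,7}: Y {5,7,8}->{5}; U {2,4,7}->{7}
Constraint 2 (Y != Z) on D(Y)={5} D(Z)={2,5,6,7,8}: Z {2,5,6,7,8}->{2,6,7,8}
Constraint 3 (U + X = Z) on D(U)={7} D(X)={1,3,6} D(Z)={2,6,7,8}: X {1,3,6}->{1}; Z {2,6,7,8}->{8}
So after all 3 constraints: D(X) = {1}

Answer: {1}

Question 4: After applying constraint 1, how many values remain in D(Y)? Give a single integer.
Answer: 1

Derivation:
Constraint 1 (Y < U) on D(Y)={5,7,8} D(U)={2,4,7}: Y {5,7,8}->{5}; U {2,4,7}->{7}
So after constraint 1: D(Y)={5}, size = 1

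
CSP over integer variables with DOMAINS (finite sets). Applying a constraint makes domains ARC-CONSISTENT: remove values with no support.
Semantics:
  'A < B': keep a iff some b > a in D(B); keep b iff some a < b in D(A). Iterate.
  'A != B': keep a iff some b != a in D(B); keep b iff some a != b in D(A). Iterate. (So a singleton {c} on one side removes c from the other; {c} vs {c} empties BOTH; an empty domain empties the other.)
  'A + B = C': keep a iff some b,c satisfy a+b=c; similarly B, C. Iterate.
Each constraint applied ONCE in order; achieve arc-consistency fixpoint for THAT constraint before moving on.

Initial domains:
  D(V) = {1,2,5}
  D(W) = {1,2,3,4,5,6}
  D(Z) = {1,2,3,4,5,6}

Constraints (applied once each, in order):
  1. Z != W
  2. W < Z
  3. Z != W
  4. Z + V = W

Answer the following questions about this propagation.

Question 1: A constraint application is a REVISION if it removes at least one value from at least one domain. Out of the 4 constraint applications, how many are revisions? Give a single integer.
Constraint 1 (Z != W) on D(Z)={1,2,3,4,5,6} D(W)={1,2,3,4,5,6}: no change => not a revision
Constraint 2 (W < Z) on D(W)={1,2,3,4,5,6} D(Z)={1,2,3,4,5,6}: W {1,2,3,4,5,6}->{1,2,3,4,5}; Z {1,2,3,4,5,6}->{2,3,4,5,6} => REVISION
Constraint 3 (Z != W) on D(Z)={2,3,4,5,6} D(W)={1,2,3,4,5}: no change => not a revision
Constraint 4 (Z + V = W) on D(Z)={2,3,4,5,6} D(V)={1,2,5} D(W)={1,2,3,4,5}: Z {2,3,4,5,6}->{2,3,4}; V {1,2,5}->{1,2}; W {1,2,3,4,5}->{3,4,5} => REVISION
Total revisions = 2

Answer: 2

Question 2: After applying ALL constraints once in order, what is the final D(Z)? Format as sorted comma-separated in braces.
Constraint 1 (Z != W) on D(Z)={1,2,3,4,5,6} D(W)={1,2,3,4,5,6}: no change
Constraint 2 (W < Z) on D(W)={1,2,3,4,5,6} D(Z)={1,2,3,4,5,6}: W {1,2,3,4,5,6}->{1,2,3,4,5}; Z {1,2,3,4,5,6}->{2,3,4,5,6}
Constraint 3 (Z != W) on D(Z)={2,3,4,5,6} D(W)={1,2,3,4,5}: no change
Constraint 4 (Z + V = W) on D(Z)={2,3,4,5,6} D(V)={1,2,5} D(W)={1,2,3,4,5}: Z {2,3,4,5,6}->{2,3,4}; V {1,2,5}->{1,2}; W {1,2,3,4,5}->{3,4,5}
So after all 4 constraints: D(Z) = {2,3,4}

Answer: {2,3,4}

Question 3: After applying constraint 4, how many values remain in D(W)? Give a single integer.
Constraint 1 (Z != W) on D(Z)={1,2,3,4,5,6} D(W)={1,2,3,4,5,6}: no change
Constraint 2 (W < Z) on D(W)={1,2,3,4,5,6} D(Z)={1,2,3,4,5,6}: W {1,2,3,4,5,6}->{1,2,3,4,5}; Z {1,2,3,4,5,6}->{2,3,4,5,6}
Constraint 3 (Z != W) on D(Z)={2,3,4,5,6} D(W)={1,2,3,4,5}: no change
Constraint 4 (Z + V = W) on D(Z)={2,3,4,5,6} D(V)={1,2,5} D(W)={1,2,3,4,5}: Z {2,3,4,5,6}->{2,3,4}; V {1,2,5}->{1,2}; W {1,2,3,4,5}->{3,4,5}
So after constraint 4: D(W)={3,4,5}, size = 3

Answer: 3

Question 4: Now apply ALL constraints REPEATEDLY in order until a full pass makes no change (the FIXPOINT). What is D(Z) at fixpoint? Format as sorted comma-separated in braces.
pass 0 (initial): D(Z)={1,2,3,4,5,6}
pass 1: V {1,2,5}->{1,2}; W {1,2,3,4,5,6}->{3,4,5}; Z {1,2,3,4,5,6}->{2,3,4}
pass 2: V {1,2}->{}; W {3,4,5}->{}; Z {2,3,4}->{}
pass 3: no change
Fixpoint after 3 passes: D(Z) = {}

Answer: {}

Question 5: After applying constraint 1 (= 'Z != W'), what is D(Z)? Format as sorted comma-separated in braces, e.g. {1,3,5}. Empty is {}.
Answer: {1,2,3,4,5,6}

Derivation:
Constraint 1 (Z != W) on D(Z)={1,2,3,4,5,6} D(W)={1,2,3,4,5,6}: no change
So after constraint 1: D(Z) = {1,2,3,4,5,6}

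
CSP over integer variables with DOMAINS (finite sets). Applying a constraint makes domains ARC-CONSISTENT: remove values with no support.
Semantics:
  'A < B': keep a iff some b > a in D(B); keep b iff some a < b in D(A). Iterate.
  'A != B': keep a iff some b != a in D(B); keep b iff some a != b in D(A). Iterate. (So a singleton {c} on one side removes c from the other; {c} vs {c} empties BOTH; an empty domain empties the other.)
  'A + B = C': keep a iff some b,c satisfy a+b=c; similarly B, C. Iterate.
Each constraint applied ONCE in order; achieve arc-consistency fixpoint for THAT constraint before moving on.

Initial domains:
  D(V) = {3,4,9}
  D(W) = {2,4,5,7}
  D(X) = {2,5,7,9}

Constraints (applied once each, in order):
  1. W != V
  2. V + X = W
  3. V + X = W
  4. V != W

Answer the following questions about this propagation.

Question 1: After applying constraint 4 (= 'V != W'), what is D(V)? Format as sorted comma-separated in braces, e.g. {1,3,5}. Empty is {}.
Answer: {3}

Derivation:
Constraint 1 (W != V) on D(W)={2,4,5,7} D(V)={3,4,9}: no change
Constraint 2 (V + X = W) on D(V)={3,4,9} D(X)={2,5,7,9} D(W)={2,4,5,7}: V {3,4,9}->{3}; X {2,5,7,9}->{2}; W {2,4,5,7}->{5}
Constraint 3 (V + X = W) on D(V)={3} D(X)={2} D(W)={5}: no change
Constraint 4 (V != W) on D(V)={3} D(W)={5}: no change
So after constraint 4: D(V) = {3}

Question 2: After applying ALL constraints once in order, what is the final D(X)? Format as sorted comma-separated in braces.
Answer: {2}

Derivation:
Constraint 1 (W != V) on D(W)={2,4,5,7} D(V)={3,4,9}: no change
Constraint 2 (V + X = W) on D(V)={3,4,9} D(X)={2,5,7,9} D(W)={2,4,5,7}: V {3,4,9}->{3}; X {2,5,7,9}->{2}; W {2,4,5,7}->{5}
Constraint 3 (V + X = W) on D(V)={3} D(X)={2} D(W)={5}: no change
Constraint 4 (V != W) on D(V)={3} D(W)={5}: no change
So after all 4 constraints: D(X) = {2}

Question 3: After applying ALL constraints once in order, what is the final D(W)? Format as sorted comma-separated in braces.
Constraint 1 (W != V) on D(W)={2,4,5,7} D(V)={3,4,9}: no change
Constraint 2 (V + X = W) on D(V)={3,4,9} D(X)={2,5,7,9} D(W)={2,4,5,7}: V {3,4,9}->{3}; X {2,5,7,9}->{2}; W {2,4,5,7}->{5}
Constraint 3 (V + X = W) on D(V)={3} D(X)={2} D(W)={5}: no change
Constraint 4 (V != W) on D(V)={3} D(W)={5}: no change
So after all 4 constraints: D(W) = {5}

Answer: {5}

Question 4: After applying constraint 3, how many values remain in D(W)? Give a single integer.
Constraint 1 (W != V) on D(W)={2,4,5,7} D(V)={3,4,9}: no change
Constraint 2 (V + X = W) on D(V)={3,4,9} D(X)={2,5,7,9} D(W)={2,4,5,7}: V {3,4,9}->{3}; X {2,5,7,9}->{2}; W {2,4,5,7}->{5}
Constraint 3 (V + X = W) on D(V)={3} D(X)={2} D(W)={5}: no change
So after constraint 3: D(W)={5}, size = 1

Answer: 1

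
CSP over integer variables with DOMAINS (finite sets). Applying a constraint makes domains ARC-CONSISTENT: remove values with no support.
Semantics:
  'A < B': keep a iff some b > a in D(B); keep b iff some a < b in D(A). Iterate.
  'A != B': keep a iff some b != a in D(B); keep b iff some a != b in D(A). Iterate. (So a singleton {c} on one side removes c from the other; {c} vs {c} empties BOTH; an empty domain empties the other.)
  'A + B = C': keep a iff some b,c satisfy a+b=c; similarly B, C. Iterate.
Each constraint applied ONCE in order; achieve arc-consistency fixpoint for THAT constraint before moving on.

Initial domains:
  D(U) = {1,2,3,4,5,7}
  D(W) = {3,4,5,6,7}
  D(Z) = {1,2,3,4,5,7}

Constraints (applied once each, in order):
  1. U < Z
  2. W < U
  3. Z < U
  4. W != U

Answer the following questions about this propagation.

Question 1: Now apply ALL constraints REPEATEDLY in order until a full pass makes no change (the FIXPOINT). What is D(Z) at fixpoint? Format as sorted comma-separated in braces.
Answer: {}

Derivation:
pass 0 (initial): D(Z)={1,2,3,4,5,7}
pass 1: U {1,2,3,4,5,7}->{4,5}; W {3,4,5,6,7}->{3,4}; Z {1,2,3,4,5,7}->{2,3,4}
pass 2: U {4,5}->{}; W {3,4}->{}; Z {2,3,4}->{}
pass 3: no change
Fixpoint after 3 passes: D(Z) = {}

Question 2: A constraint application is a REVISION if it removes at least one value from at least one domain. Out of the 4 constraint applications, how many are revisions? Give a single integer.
Answer: 3

Derivation:
Constraint 1 (U < Z) on D(U)={1,2,3,4,5,7} D(Z)={1,2,3,4,5,7}: U {1,2,3,4,5,7}->{1,2,3,4,5}; Z {1,2,3,4,5,7}->{2,3,4,5,7} => REVISION
Constraint 2 (W < U) on D(W)={3,4,5,6,7} D(U)={1,2,3,4,5}: W {3,4,5,6,7}->{3,4}; U {1,2,3,4,5}->{4,5} => REVISION
Constraint 3 (Z < U) on D(Z)={2,3,4,5,7} D(U)={4,5}: Z {2,3,4,5,7}->{2,3,4} => REVISION
Constraint 4 (W != U) on D(W)={3,4} D(U)={4,5}: no change => not a revision
Total revisions = 3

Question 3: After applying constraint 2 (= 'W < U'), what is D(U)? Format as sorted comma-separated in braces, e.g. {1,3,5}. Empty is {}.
Constraint 1 (U < Z) on D(U)={1,2,3,4,5,7} D(Z)={1,2,3,4,5,7}: U {1,2,3,4,5,7}->{1,2,3,4,5}; Z {1,2,3,4,5,7}->{2,3,4,5,7}
Constraint 2 (W < U) on D(W)={3,4,5,6,7} D(U)={1,2,3,4,5}: W {3,4,5,6,7}->{3,4}; U {1,2,3,4,5}->{4,5}
So after constraint 2: D(U) = {4,5}

Answer: {4,5}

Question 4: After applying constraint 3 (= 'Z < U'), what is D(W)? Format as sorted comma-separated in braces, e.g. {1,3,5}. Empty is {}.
Answer: {3,4}

Derivation:
Constraint 1 (U < Z) on D(U)={1,2,3,4,5,7} D(Z)={1,2,3,4,5,7}: U {1,2,3,4,5,7}->{1,2,3,4,5}; Z {1,2,3,4,5,7}->{2,3,4,5,7}
Constraint 2 (W < U) on D(W)={3,4,5,6,7} D(U)={1,2,3,4,5}: W {3,4,5,6,7}->{3,4}; U {1,2,3,4,5}->{4,5}
Constraint 3 (Z < U) on D(Z)={2,3,4,5,7} D(U)={4,5}: Z {2,3,4,5,7}->{2,3,4}
So after constraint 3: D(W) = {3,4}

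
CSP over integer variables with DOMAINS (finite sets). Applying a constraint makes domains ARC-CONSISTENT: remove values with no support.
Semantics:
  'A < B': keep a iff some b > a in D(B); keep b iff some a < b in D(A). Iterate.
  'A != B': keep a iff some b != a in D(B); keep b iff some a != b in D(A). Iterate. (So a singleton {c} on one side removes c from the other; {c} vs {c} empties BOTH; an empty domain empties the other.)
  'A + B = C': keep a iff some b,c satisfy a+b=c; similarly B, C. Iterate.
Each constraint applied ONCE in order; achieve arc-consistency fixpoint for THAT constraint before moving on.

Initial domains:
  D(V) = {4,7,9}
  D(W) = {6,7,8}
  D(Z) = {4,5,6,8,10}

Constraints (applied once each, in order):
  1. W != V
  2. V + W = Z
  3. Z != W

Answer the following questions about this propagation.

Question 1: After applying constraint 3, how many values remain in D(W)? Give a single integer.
Answer: 1

Derivation:
Constraint 1 (W != V) on D(W)={6,7,8} D(V)={4,7,9}: no change
Constraint 2 (V + W = Z) on D(V)={4,7,9} D(W)={6,7,8} D(Z)={4,5,6,8,10}: V {4,7,9}->{4}; W {6,7,8}->{6}; Z {4,5,6,8,10}->{10}
Constraint 3 (Z != W) on D(Z)={10} D(W)={6}: no change
So after constraint 3: D(W)={6}, size = 1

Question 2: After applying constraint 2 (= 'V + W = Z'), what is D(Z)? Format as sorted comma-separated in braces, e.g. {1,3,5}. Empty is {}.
Answer: {10}

Derivation:
Constraint 1 (W != V) on D(W)={6,7,8} D(V)={4,7,9}: no change
Constraint 2 (V + W = Z) on D(V)={4,7,9} D(W)={6,7,8} D(Z)={4,5,6,8,10}: V {4,7,9}->{4}; W {6,7,8}->{6}; Z {4,5,6,8,10}->{10}
So after constraint 2: D(Z) = {10}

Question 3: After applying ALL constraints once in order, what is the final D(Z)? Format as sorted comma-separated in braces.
Constraint 1 (W != V) on D(W)={6,7,8} D(V)={4,7,9}: no change
Constraint 2 (V + W = Z) on D(V)={4,7,9} D(W)={6,7,8} D(Z)={4,5,6,8,10}: V {4,7,9}->{4}; W {6,7,8}->{6}; Z {4,5,6,8,10}->{10}
Constraint 3 (Z != W) on D(Z)={10} D(W)={6}: no change
So after all 3 constraints: D(Z) = {10}

Answer: {10}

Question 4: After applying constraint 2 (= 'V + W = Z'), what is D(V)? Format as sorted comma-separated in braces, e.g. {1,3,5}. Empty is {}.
Answer: {4}

Derivation:
Constraint 1 (W != V) on D(W)={6,7,8} D(V)={4,7,9}: no change
Constraint 2 (V + W = Z) on D(V)={4,7,9} D(W)={6,7,8} D(Z)={4,5,6,8,10}: V {4,7,9}->{4}; W {6,7,8}->{6}; Z {4,5,6,8,10}->{10}
So after constraint 2: D(V) = {4}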